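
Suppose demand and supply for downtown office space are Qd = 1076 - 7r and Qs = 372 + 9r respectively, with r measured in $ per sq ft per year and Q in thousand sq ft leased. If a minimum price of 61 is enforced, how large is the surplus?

Surplus = 272

At r = 61: Qd = 649 and Qs = 921.
Surplus = Qs - Qd = 921 - 649 = 272.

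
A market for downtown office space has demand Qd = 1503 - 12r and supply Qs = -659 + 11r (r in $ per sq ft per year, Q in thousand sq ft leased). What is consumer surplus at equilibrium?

Consumer surplus = 5859.375

Set Qd = Qs: 1503 - 12r = -659 + 11r, so 2162 = 23r and r* = 94.
Plugging r* into demand: Q* = 1503 - 12(94) = 375.
Demand choke price (Qd = 0): r = 1503/12 = 125.25. Consumer surplus = ½ × (125.25 - 94) × 375 = 5859.375.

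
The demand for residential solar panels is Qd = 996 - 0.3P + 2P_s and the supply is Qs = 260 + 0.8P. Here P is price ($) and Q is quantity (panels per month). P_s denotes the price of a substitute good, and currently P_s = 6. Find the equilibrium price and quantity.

P* = 680, Q* = 804

With P_s = 6, demand is Qd = 1008 - 0.3P.
Equating demand and supply, 1008 - 0.3P = 260 + 0.8P gives 1.1P = 748, so P* = 680.
Plugging P* into demand: Q* = 1008 - 0.3(680) = 804.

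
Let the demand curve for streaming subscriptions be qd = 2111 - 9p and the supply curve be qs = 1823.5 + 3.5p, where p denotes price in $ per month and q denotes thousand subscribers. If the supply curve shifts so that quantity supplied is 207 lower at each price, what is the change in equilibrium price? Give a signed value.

Δp = 16.56

The market clears where 2111 - 9p = 1823.5 + 3.5p. Rearranging, 12.5p = 287.5, hence p* = 23.
From the demand curve, q* = 2111 - 9(23) = 1904.
After the shift, supply is qs = 1616.5 + 3.5p.
Re-solving, 12.5p = 494.5 gives p = 39.56 and q = 1754.96.
Δp = 39.56 - 23 = 16.56.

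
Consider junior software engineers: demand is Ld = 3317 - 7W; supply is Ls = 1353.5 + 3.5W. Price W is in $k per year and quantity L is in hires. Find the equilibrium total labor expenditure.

Total labor expenditure = 375496

Equating demand and supply, 3317 - 7W = 1353.5 + 3.5W gives 10.5W = 1963.5, so W* = 187.
Then L* = 3317 - 7(187) = 2008.
Total labor expenditure = W* × L* = 187 × 2008 = 375496.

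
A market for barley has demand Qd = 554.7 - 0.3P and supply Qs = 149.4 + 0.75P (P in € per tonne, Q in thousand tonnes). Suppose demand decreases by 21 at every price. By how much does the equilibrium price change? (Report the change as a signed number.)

ΔP = -20

The market clears where 554.7 - 0.3P = 149.4 + 0.75P. Rearranging, 1.05P = 405.3, hence P* = 386.
From the demand curve, Q* = 554.7 - 0.3(386) = 438.9.
After the shift, demand is Qd = 533.7 - 0.3P.
Re-solving, 1.05P = 384.3 gives P = 366 and Q = 423.9.
ΔP = 366 - 386 = -20.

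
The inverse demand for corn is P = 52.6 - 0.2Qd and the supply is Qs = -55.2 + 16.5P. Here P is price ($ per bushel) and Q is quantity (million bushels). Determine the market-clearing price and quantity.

P* = 14.8, Q* = 189

In direct form, Qd = 263 - 5P.
Set Qd = Qs: 263 - 5P = -55.2 + 16.5P, so 318.2 = 21.5P and P* = 14.8.
Then Q* = 263 - 5(14.8) = 189.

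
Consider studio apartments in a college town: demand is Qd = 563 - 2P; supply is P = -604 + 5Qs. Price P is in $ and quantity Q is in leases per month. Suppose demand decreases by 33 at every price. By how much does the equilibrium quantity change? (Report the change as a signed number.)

Solving each curve for Q: Qs = 120.8 + 0.2P.
Equating demand and supply, 563 - 2P = 120.8 + 0.2P gives 2.2P = 442.2, so P* = 201.
Then Q* = 563 - 2(201) = 161.
After the shift, demand is Qd = 530 - 2P.
New equilibrium: 409.2 = 2.2P, so P = 186 and Q = 158.
ΔQ = 158 - 161 = -3.

ΔQ = -3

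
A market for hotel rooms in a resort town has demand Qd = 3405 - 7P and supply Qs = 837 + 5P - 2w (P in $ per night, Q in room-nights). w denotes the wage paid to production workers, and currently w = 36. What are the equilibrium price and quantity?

P* = 220, Q* = 1865

With w = 36, supply is Qs = 765 + 5P.
Equating demand and supply, 3405 - 7P = 765 + 5P gives 12P = 2640, so P* = 220.
Substitute back: Q* = 3405 - 7(220) = 1865.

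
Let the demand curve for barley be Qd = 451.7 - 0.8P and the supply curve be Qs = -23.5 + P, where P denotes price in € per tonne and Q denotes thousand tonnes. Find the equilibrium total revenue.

At equilibrium Qd = Qs, so 451.7 - 0.8P = -23.5 + P; collecting terms, 475.2 = 1.8P and P* = 264.
From the demand curve, Q* = 451.7 - 0.8(264) = 240.5.
Total revenue = P* × Q* = 264 × 240.5 = 63492.

Total revenue = 63492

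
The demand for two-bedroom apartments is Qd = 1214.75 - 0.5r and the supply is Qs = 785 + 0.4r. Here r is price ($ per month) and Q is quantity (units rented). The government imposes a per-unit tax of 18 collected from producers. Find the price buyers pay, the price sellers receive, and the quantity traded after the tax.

r_b = 485.5, r_s = 467.5, Q = 972

The tax drives a wedge r_b - r_s = 18. Substituting r_s = r_b - 18 into supply: Qs = 777.8 + 0.4r_b.
Set Qd = Qs: 1214.75 - 0.5r_b = 777.8 + 0.4r_b, so 436.95 = 0.9r_b and r_b = 485.5.
So r_s = 467.5 and the quantity traded is Q = 1214.75 - 0.5(485.5) = 972.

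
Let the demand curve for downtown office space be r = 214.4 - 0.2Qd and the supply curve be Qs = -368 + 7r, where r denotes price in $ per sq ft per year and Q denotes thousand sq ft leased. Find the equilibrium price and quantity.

r* = 120, Q* = 472

Solving each curve for Q: Qd = 1072 - 5r.
The market clears where 1072 - 5r = -368 + 7r. Rearranging, 12r = 1440, hence r* = 120.
Plugging r* into demand: Q* = 1072 - 5(120) = 472.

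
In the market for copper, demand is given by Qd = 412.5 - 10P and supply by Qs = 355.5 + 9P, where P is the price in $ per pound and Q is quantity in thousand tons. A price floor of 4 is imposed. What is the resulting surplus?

Surplus = 19

At P = 4: Qd = 372.5 and Qs = 391.5.
Surplus = Qs - Qd = 391.5 - 372.5 = 19.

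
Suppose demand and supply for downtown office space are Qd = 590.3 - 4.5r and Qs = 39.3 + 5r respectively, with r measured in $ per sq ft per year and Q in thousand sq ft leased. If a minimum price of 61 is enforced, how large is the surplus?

Surplus = 28.5

With r fixed at 61, quantity demanded is 315.8 and quantity supplied is 344.3.
Surplus = Qs - Qd = 344.3 - 315.8 = 28.5.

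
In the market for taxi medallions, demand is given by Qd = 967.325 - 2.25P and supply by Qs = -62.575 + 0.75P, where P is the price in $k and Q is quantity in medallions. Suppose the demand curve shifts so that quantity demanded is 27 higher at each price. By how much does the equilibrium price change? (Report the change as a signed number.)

At equilibrium Qd = Qs, so 967.325 - 2.25P = -62.575 + 0.75P; collecting terms, 1029.9 = 3P and P* = 343.3.
Plugging P* into demand: Q* = 967.325 - 2.25(343.3) = 194.9.
After the shift, demand is Qd = 994.325 - 2.25P.
The new intersection has 1056.9 = 3P, i.e. P = 352.3, Q = 201.65.
ΔP = 352.3 - 343.3 = 9.

ΔP = 9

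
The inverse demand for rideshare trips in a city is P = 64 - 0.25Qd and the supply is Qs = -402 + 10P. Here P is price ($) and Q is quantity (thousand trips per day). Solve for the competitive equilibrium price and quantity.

P* = 47, Q* = 68

In direct form, Qd = 256 - 4P.
The market clears where 256 - 4P = -402 + 10P. Rearranging, 14P = 658, hence P* = 47.
Substitute back: Q* = 256 - 4(47) = 68.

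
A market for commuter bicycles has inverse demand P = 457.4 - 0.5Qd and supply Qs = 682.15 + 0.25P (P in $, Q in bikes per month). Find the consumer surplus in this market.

Consumer surplus = 125316

Solving each curve for Q: Qd = 914.8 - 2P.
The market clears where 914.8 - 2P = 682.15 + 0.25P. Rearranging, 2.25P = 232.65, hence P* = 103.4.
Substitute back: Q* = 914.8 - 2(103.4) = 708.
Demand choke price (Qd = 0): P = 914.8/2 = 457.4. Consumer surplus = ½ × (457.4 - 103.4) × 708 = 125316.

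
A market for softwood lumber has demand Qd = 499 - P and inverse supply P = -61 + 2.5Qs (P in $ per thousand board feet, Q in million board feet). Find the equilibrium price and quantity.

Inverting to quantity form: Qs = 24.4 + 0.4P.
The market clears where 499 - P = 24.4 + 0.4P. Rearranging, 1.4P = 474.6, hence P* = 339.
Then Q* = 499 - 339 = 160.

P* = 339, Q* = 160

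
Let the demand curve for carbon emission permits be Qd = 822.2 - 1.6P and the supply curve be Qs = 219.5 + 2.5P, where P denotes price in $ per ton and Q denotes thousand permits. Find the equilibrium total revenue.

Total revenue = 86289

Equating demand and supply, 822.2 - 1.6P = 219.5 + 2.5P gives 4.1P = 602.7, so P* = 147.
From the demand curve, Q* = 822.2 - 1.6(147) = 587.
Total revenue = P* × Q* = 147 × 587 = 86289.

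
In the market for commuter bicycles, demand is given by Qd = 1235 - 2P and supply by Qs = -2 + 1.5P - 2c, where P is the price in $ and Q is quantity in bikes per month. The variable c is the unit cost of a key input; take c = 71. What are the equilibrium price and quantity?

P* = 394, Q* = 447

With c = 71, supply is Qs = -144 + 1.5P.
Set Qd = Qs: 1235 - 2P = -144 + 1.5P, so 1379 = 3.5P and P* = 394.
Then Q* = 1235 - 2(394) = 447.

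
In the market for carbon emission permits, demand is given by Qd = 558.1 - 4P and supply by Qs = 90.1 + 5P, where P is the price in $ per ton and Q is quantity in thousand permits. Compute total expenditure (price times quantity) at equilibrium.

Set Qd = Qs: 558.1 - 4P = 90.1 + 5P, so 468 = 9P and P* = 52.
Substitute back: Q* = 558.1 - 4(52) = 350.1.
Total expenditure = P* × Q* = 52 × 350.1 = 18205.2.

Total expenditure = 18205.2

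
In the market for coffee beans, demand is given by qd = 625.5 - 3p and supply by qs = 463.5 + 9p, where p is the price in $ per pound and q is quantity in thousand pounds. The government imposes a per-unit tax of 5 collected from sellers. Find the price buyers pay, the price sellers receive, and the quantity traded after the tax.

p_b = 17.25, p_s = 12.25, q = 573.75

Sellers keep p_s = p_b - 5 per unit, so supply in terms of the buyer price is qs = 418.5 + 9p_b.
Equate demand and the shifted supply: 625.5 - 3p_b = 418.5 + 9p_b, giving 12p_b = 207, so p_b = 17.25.
So p_s = 12.25 and the quantity traded is q = 625.5 - 3(17.25) = 573.75.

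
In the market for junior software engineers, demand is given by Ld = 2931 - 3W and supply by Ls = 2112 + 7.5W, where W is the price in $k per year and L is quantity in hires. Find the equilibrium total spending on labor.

Total spending on labor = 210366

At equilibrium Ld = Ls, so 2931 - 3W = 2112 + 7.5W; collecting terms, 819 = 10.5W and W* = 78.
Plugging W* into demand: L* = 2931 - 3(78) = 2697.
Total spending on labor = W* × L* = 78 × 2697 = 210366.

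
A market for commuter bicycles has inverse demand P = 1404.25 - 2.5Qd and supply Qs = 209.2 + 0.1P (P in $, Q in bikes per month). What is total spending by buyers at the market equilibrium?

Total spending by buyers = 197188.5

Solving each curve for Q: Qd = 561.7 - 0.4P.
Equating demand and supply, 561.7 - 0.4P = 209.2 + 0.1P gives 0.5P = 352.5, so P* = 705.
Substitute back: Q* = 561.7 - 0.4(705) = 279.7.
Total spending by buyers = P* × Q* = 705 × 279.7 = 197188.5.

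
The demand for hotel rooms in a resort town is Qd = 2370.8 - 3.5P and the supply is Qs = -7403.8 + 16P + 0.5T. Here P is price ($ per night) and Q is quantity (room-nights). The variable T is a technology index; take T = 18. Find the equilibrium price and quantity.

With T = 18, supply is Qs = -7394.8 + 16P.
Equating demand and supply, 2370.8 - 3.5P = -7394.8 + 16P gives 19.5P = 9765.6, so P* = 500.8.
From the demand curve, Q* = 2370.8 - 3.5(500.8) = 618.

P* = 500.8, Q* = 618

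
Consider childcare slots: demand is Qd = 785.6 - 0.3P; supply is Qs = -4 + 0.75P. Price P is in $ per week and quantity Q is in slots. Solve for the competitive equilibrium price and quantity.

P* = 752, Q* = 560

Equating demand and supply, 785.6 - 0.3P = -4 + 0.75P gives 1.05P = 789.6, so P* = 752.
Substitute back: Q* = 785.6 - 0.3(752) = 560.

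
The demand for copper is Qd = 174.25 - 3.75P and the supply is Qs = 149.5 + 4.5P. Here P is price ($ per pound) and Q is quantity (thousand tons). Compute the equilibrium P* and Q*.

Set Qd = Qs: 174.25 - 3.75P = 149.5 + 4.5P, so 24.75 = 8.25P and P* = 3.
Then Q* = 174.25 - 3.75(3) = 163.

P* = 3, Q* = 163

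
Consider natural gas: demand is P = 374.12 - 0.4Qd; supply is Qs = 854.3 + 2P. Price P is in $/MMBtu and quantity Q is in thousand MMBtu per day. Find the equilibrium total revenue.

Total revenue = 16025.4

In direct form, Qd = 935.3 - 2.5P.
Set Qd = Qs: 935.3 - 2.5P = 854.3 + 2P, so 81 = 4.5P and P* = 18.
Plugging P* into demand: Q* = 935.3 - 2.5(18) = 890.3.
Total revenue = P* × Q* = 18 × 890.3 = 16025.4.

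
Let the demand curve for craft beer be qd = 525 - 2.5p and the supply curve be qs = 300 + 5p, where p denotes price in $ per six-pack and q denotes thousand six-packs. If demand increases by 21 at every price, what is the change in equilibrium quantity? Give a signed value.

The market clears where 525 - 2.5p = 300 + 5p. Rearranging, 7.5p = 225, hence p* = 30.
From the demand curve, q* = 525 - 2.5(30) = 450.
After the shift, demand is qd = 546 - 2.5p.
New equilibrium: 246 = 7.5p, so p = 32.8 and q = 464.
Δq = 464 - 450 = 14.

Δq = 14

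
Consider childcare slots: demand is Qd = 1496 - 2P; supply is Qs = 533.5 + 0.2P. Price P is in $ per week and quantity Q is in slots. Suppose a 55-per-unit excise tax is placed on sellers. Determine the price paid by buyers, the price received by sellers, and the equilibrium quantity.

P_b = 442.5, P_s = 387.5, Q = 611

With a tax of 55 on sellers, they supply based on the net price P_s = P_b - 55, so Qs = 522.5 + 0.2P_b.
Set Qd = Qs: 1496 - 2P_b = 522.5 + 0.2P_b, so 973.5 = 2.2P_b and P_b = 442.5.
So P_s = 387.5 and the quantity traded is Q = 1496 - 2(442.5) = 611.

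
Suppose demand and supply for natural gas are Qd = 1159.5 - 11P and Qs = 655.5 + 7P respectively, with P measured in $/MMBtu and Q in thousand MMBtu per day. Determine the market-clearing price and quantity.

Equating demand and supply, 1159.5 - 11P = 655.5 + 7P gives 18P = 504, so P* = 28.
Substitute back: Q* = 1159.5 - 11(28) = 851.5.

P* = 28, Q* = 851.5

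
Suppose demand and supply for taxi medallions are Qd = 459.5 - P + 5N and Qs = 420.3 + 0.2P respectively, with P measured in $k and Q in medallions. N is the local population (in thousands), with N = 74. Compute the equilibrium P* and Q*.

With N = 74, demand is Qd = 829.5 - P.
At equilibrium Qd = Qs, so 829.5 - P = 420.3 + 0.2P; collecting terms, 409.2 = 1.2P and P* = 341.
Substitute back: Q* = 829.5 - 341 = 488.5.

P* = 341, Q* = 488.5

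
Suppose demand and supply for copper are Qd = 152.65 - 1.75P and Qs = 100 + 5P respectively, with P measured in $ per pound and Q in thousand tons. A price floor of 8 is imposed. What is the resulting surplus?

With P fixed at 8, quantity demanded is 138.65 and quantity supplied is 140.
Surplus = Qs - Qd = 140 - 138.65 = 1.35.

Surplus = 1.35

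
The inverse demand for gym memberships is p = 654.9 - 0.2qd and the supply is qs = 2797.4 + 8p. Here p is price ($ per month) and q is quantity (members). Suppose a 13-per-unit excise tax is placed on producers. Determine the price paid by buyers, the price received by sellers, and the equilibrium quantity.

p_b = 44.7, p_s = 31.7, q = 3051

In direct form, qd = 3274.5 - 5p.
Producers keep p_s = p_b - 13 per unit, so supply in terms of the buyer price is qs = 2693.4 + 8p_b.
Market clearing requires 3274.5 - 5p_b = 2693.4 + 8p_b; hence 581.1 = 13p_b and p_b = 44.7.
So p_s = 31.7 and the quantity traded is q = 3274.5 - 5(44.7) = 3051.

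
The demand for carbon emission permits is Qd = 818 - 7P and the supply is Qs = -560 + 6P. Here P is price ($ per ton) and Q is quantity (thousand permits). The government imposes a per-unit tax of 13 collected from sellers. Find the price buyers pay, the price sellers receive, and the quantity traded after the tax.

The tax drives a wedge P_b - P_s = 13. Substituting P_s = P_b - 13 into supply: Qs = -638 + 6P_b.
Market clearing requires 818 - 7P_b = -638 + 6P_b; hence 1456 = 13P_b and P_b = 112.
Then P_s = 112 - 13 = 99 and Q = 818 - 7(112) = 34.

P_b = 112, P_s = 99, Q = 34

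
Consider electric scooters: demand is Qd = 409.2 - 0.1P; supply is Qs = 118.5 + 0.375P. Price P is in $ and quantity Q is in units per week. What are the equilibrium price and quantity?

Set Qd = Qs: 409.2 - 0.1P = 118.5 + 0.375P, so 290.7 = 0.475P and P* = 612.
Plugging P* into demand: Q* = 409.2 - 0.1(612) = 348.

P* = 612, Q* = 348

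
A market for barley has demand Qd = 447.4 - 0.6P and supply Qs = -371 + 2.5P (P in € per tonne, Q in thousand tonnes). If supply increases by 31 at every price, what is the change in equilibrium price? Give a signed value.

ΔP = -10

The market clears where 447.4 - 0.6P = -371 + 2.5P. Rearranging, 3.1P = 818.4, hence P* = 264.
Then Q* = 447.4 - 0.6(264) = 289.
After the shift, supply is Qs = -340 + 2.5P.
The new intersection has 787.4 = 3.1P, i.e. P = 254, Q = 295.
ΔP = 254 - 264 = -10.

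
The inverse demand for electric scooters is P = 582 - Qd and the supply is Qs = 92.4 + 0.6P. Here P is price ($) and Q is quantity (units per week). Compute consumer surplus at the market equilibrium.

Consumer surplus = 38088

Solving each curve for Q: Qd = 582 - P.
At equilibrium Qd = Qs, so 582 - P = 92.4 + 0.6P; collecting terms, 489.6 = 1.6P and P* = 306.
Plugging P* into demand: Q* = 582 - 306 = 276.
Demand choke price (Qd = 0): P = 582. Consumer surplus = ½ × (582 - 306) × 276 = 38088.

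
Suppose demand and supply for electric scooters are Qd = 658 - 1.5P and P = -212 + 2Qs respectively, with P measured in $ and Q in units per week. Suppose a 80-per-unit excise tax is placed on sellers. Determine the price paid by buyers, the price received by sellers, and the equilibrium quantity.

P_b = 296, P_s = 216, Q = 214

Solving each curve for Q: Qs = 106 + 0.5P.
The tax drives a wedge P_b - P_s = 80. Substituting P_s = P_b - 80 into supply: Qs = 66 + 0.5P_b.
Equate demand and the shifted supply: 658 - 1.5P_b = 66 + 0.5P_b, giving 2P_b = 592, so P_b = 296.
Then P_s = 296 - 80 = 216 and Q = 658 - 1.5(296) = 214.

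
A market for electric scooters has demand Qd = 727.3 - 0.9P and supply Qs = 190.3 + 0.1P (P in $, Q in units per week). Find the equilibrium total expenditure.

At equilibrium Qd = Qs, so 727.3 - 0.9P = 190.3 + 0.1P; collecting terms, 537 = P and P* = 537.
Then Q* = 727.3 - 0.9(537) = 244.
Total expenditure = P* × Q* = 537 × 244 = 131028.

Total expenditure = 131028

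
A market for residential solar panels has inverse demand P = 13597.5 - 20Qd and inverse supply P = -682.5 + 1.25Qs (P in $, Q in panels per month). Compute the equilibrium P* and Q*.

Solving each curve for Q: Qd = 679.875 - 0.05P and Qs = 546 + 0.8P.
Equating demand and supply, 679.875 - 0.05P = 546 + 0.8P gives 0.85P = 133.875, so P* = 157.5.
Then Q* = 679.875 - 0.05(157.5) = 672.

P* = 157.5, Q* = 672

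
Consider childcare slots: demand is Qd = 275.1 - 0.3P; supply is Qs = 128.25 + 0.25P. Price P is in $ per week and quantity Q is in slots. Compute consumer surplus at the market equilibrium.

Consumer surplus = 63375

Set Qd = Qs: 275.1 - 0.3P = 128.25 + 0.25P, so 146.85 = 0.55P and P* = 267.
Then Q* = 275.1 - 0.3(267) = 195.
Demand choke price (Qd = 0): P = 275.1/0.3 = 917. Consumer surplus = ½ × (917 - 267) × 195 = 63375.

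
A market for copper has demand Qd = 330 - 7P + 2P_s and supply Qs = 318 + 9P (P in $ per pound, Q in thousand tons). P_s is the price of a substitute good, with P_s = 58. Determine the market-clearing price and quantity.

P* = 8, Q* = 390

With P_s = 58, demand is Qd = 446 - 7P.
Set Qd = Qs: 446 - 7P = 318 + 9P, so 128 = 16P and P* = 8.
Substitute back: Q* = 446 - 7(8) = 390.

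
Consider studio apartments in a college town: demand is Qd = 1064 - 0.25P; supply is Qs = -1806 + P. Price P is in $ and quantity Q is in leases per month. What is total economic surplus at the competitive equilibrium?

Equating demand and supply, 1064 - 0.25P = -1806 + P gives 1.25P = 2870, so P* = 2296.
Then Q* = 1064 - 0.25(2296) = 490.
Demand choke price = 4256; supply choke price = 1806. CS = ½(4256 - 2296)(490) = 480200; PS = ½(2296 - 1806)(490) = 120050. Total surplus = 600250.

Total surplus = 600250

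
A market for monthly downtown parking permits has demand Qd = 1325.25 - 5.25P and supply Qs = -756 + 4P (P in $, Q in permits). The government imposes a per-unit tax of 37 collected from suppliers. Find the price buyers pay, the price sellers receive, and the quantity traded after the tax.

P_b = 241, P_s = 204, Q = 60

With a tax of 37 on suppliers, they supply based on the net price P_s = P_b - 37, so Qs = -904 + 4P_b.
Market clearing requires 1325.25 - 5.25P_b = -904 + 4P_b; hence 2229.25 = 9.25P_b and P_b = 241.
So P_s = 204 and the quantity traded is Q = 1325.25 - 5.25(241) = 60.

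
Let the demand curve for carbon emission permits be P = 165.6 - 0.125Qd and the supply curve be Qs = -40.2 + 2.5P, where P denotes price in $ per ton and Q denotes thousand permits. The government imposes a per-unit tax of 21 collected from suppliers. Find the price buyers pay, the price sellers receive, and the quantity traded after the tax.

Rewriting in direct form: Qd = 1324.8 - 8P.
With a tax of 21 on suppliers, they supply based on the net price P_s = P_b - 21, so Qs = -92.7 + 2.5P_b.
Set Qd = Qs: 1324.8 - 8P_b = -92.7 + 2.5P_b, so 1417.5 = 10.5P_b and P_b = 135.
So P_s = 114 and the quantity traded is Q = 1324.8 - 8(135) = 244.8.

P_b = 135, P_s = 114, Q = 244.8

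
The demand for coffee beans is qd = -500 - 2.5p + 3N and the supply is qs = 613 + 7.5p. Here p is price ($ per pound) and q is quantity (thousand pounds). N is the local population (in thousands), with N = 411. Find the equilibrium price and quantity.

p* = 12, q* = 703

With N = 411, demand is qd = 733 - 2.5p.
The market clears where 733 - 2.5p = 613 + 7.5p. Rearranging, 10p = 120, hence p* = 12.
Plugging p* into demand: q* = 733 - 2.5(12) = 703.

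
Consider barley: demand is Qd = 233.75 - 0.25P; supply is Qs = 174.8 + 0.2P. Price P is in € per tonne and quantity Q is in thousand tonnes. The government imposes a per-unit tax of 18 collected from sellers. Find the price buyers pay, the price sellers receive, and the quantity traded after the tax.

Sellers keep P_s = P_b - 18 per unit, so supply in terms of the buyer price is Qs = 171.2 + 0.2P_b.
Equate demand and the shifted supply: 233.75 - 0.25P_b = 171.2 + 0.2P_b, giving 0.45P_b = 62.55, so P_b = 139.
So P_s = 121 and the quantity traded is Q = 233.75 - 0.25(139) = 199.

P_b = 139, P_s = 121, Q = 199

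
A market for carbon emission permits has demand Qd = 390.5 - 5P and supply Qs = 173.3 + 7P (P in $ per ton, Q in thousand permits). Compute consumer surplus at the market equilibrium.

The market clears where 390.5 - 5P = 173.3 + 7P. Rearranging, 12P = 217.2, hence P* = 18.1.
From the demand curve, Q* = 390.5 - 5(18.1) = 300.
Demand choke price (Qd = 0): P = 390.5/5 = 78.1. Consumer surplus = ½ × (78.1 - 18.1) × 300 = 9000.

Consumer surplus = 9000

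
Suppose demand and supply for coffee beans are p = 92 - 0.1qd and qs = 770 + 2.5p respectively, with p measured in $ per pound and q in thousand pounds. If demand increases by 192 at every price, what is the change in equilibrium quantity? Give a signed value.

Δq = 38.4

Inverting to quantity form: qd = 920 - 10p.
At equilibrium qd = qs, so 920 - 10p = 770 + 2.5p; collecting terms, 150 = 12.5p and p* = 12.
From the demand curve, q* = 920 - 10(12) = 800.
After the shift, demand is qd = 1112 - 10p.
The new intersection has 342 = 12.5p, i.e. p = 27.36, q = 838.4.
Δq = 838.4 - 800 = 38.4.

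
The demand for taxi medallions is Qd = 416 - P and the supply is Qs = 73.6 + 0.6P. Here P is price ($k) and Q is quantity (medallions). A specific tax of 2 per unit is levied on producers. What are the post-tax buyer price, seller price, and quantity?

The tax drives a wedge P_b - P_s = 2. Substituting P_s = P_b - 2 into supply: Qs = 72.4 + 0.6P_b.
Set Qd = Qs: 416 - P_b = 72.4 + 0.6P_b, so 343.6 = 1.6P_b and P_b = 214.75.
Then P_s = 214.75 - 2 = 212.75 and Q = 416 - 214.75 = 201.25.

P_b = 214.75, P_s = 212.75, Q = 201.25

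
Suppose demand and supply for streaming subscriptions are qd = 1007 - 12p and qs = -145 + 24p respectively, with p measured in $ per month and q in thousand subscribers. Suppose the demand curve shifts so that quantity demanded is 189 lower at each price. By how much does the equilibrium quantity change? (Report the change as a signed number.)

Δq = -126

Equating demand and supply, 1007 - 12p = -145 + 24p gives 36p = 1152, so p* = 32.
Then q* = 1007 - 12(32) = 623.
After the shift, demand is qd = 818 - 12p.
New equilibrium: 963 = 36p, so p = 26.75 and q = 497.
Δq = 497 - 623 = -126.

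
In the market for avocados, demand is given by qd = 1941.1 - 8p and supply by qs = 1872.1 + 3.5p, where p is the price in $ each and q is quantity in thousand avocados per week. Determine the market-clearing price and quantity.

At equilibrium qd = qs, so 1941.1 - 8p = 1872.1 + 3.5p; collecting terms, 69 = 11.5p and p* = 6.
Plugging p* into demand: q* = 1941.1 - 8(6) = 1893.1.

p* = 6, q* = 1893.1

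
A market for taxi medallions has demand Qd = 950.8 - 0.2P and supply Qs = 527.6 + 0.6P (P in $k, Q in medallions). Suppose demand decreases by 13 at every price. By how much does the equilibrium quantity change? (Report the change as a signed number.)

ΔQ = -9.75

The market clears where 950.8 - 0.2P = 527.6 + 0.6P. Rearranging, 0.8P = 423.2, hence P* = 529.
Substitute back: Q* = 950.8 - 0.2(529) = 845.
After the shift, demand is Qd = 937.8 - 0.2P.
Re-solving, 0.8P = 410.2 gives P = 512.75 and Q = 835.25.
ΔQ = 835.25 - 845 = -9.75.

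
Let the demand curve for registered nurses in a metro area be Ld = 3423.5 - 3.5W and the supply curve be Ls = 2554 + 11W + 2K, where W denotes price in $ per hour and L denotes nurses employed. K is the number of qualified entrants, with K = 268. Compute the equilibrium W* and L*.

W* = 23, L* = 3343

With K = 268, supply is Ls = 3090 + 11W.
At equilibrium Ld = Ls, so 3423.5 - 3.5W = 3090 + 11W; collecting terms, 333.5 = 14.5W and W* = 23.
Plugging W* into demand: L* = 3423.5 - 3.5(23) = 3343.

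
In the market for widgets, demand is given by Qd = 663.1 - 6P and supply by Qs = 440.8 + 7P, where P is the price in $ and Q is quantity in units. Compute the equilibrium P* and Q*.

P* = 17.1, Q* = 560.5

Set Qd = Qs: 663.1 - 6P = 440.8 + 7P, so 222.3 = 13P and P* = 17.1.
Then Q* = 663.1 - 6(17.1) = 560.5.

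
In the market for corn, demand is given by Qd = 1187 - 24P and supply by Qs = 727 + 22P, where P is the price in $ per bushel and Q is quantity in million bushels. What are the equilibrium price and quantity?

Set Qd = Qs: 1187 - 24P = 727 + 22P, so 460 = 46P and P* = 10.
Then Q* = 1187 - 24(10) = 947.

P* = 10, Q* = 947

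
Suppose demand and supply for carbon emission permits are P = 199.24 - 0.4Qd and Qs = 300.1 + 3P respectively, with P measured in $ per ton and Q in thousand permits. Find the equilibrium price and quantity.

P* = 36, Q* = 408.1

Inverting to quantity form: Qd = 498.1 - 2.5P.
Equating demand and supply, 498.1 - 2.5P = 300.1 + 3P gives 5.5P = 198, so P* = 36.
From the demand curve, Q* = 498.1 - 2.5(36) = 408.1.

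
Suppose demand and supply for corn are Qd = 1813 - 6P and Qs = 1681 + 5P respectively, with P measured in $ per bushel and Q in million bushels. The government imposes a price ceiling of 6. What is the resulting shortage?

At P = 6: Qd = 1777 and Qs = 1711.
Shortage = Qd - Qs = 1777 - 1711 = 66.

Shortage = 66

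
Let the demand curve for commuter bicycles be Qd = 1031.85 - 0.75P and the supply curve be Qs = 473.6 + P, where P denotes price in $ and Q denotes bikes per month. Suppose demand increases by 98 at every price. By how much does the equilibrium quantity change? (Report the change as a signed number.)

ΔQ = 56

Equating demand and supply, 1031.85 - 0.75P = 473.6 + P gives 1.75P = 558.25, so P* = 319.
Substitute back: Q* = 1031.85 - 0.75(319) = 792.6.
After the shift, demand is Qd = 1129.85 - 0.75P.
Re-solving, 1.75P = 656.25 gives P = 375 and Q = 848.6.
ΔQ = 848.6 - 792.6 = 56.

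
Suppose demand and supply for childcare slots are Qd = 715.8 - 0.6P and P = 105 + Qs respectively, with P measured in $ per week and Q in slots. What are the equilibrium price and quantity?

P* = 513, Q* = 408

Solving each curve for Q: Qs = -105 + P.
Set Qd = Qs: 715.8 - 0.6P = -105 + P, so 820.8 = 1.6P and P* = 513.
From the demand curve, Q* = 715.8 - 0.6(513) = 408.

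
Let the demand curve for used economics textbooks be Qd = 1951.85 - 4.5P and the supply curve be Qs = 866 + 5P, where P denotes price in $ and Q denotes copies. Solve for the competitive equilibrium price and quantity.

Equating demand and supply, 1951.85 - 4.5P = 866 + 5P gives 9.5P = 1085.85, so P* = 114.3.
Plugging P* into demand: Q* = 1951.85 - 4.5(114.3) = 1437.5.

P* = 114.3, Q* = 1437.5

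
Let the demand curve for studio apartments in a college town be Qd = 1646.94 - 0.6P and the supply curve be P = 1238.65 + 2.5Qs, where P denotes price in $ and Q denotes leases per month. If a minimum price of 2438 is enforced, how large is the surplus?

Solving each curve for Q: Qs = -495.46 + 0.4P.
Evaluating both curves at the floor price 2438 gives Qd = 184.14, Qs = 479.74.
Surplus = Qs - Qd = 479.74 - 184.14 = 295.6.

Surplus = 295.6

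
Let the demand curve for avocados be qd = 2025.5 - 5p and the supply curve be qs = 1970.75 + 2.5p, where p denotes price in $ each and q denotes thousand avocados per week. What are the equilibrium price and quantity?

Equating demand and supply, 2025.5 - 5p = 1970.75 + 2.5p gives 7.5p = 54.75, so p* = 7.3.
Substitute back: q* = 2025.5 - 5(7.3) = 1989.

p* = 7.3, q* = 1989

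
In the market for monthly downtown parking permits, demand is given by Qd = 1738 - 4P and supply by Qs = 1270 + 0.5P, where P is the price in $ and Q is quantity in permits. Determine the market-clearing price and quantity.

The market clears where 1738 - 4P = 1270 + 0.5P. Rearranging, 4.5P = 468, hence P* = 104.
Substitute back: Q* = 1738 - 4(104) = 1322.

P* = 104, Q* = 1322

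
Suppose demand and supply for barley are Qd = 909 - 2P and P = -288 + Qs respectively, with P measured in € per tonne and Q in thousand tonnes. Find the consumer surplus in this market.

Consumer surplus = 61256.25

In direct form, Qs = 288 + P.
Set Qd = Qs: 909 - 2P = 288 + P, so 621 = 3P and P* = 207.
Substitute back: Q* = 909 - 2(207) = 495.
Demand choke price (Qd = 0): P = 909/2 = 454.5. Consumer surplus = ½ × (454.5 - 207) × 495 = 61256.25.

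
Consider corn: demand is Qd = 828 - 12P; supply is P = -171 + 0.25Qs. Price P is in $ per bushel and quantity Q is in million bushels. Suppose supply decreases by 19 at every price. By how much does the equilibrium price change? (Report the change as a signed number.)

ΔP = 1.1875

Inverting to quantity form: Qs = 684 + 4P.
Equating demand and supply, 828 - 12P = 684 + 4P gives 16P = 144, so P* = 9.
Substitute back: Q* = 828 - 12(9) = 720.
After the shift, supply is Qs = 665 + 4P.
New equilibrium: 163 = 16P, so P = 10.1875 and Q = 705.75.
ΔP = 10.1875 - 9 = 1.1875.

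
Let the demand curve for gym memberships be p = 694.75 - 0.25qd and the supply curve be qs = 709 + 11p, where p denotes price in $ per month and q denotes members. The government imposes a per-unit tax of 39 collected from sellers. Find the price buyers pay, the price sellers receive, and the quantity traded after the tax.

Inverting to quantity form: qd = 2779 - 4p.
With a tax of 39 on sellers, they supply based on the net price p_s = p_b - 39, so qs = 280 + 11p_b.
Market clearing requires 2779 - 4p_b = 280 + 11p_b; hence 2499 = 15p_b and p_b = 166.6.
Then p_s = 166.6 - 39 = 127.6 and q = 2779 - 4(166.6) = 2112.6.

p_b = 166.6, p_s = 127.6, q = 2112.6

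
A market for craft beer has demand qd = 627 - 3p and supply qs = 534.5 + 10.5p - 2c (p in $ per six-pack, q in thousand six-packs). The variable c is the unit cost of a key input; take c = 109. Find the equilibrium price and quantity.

With c = 109, supply is qs = 316.5 + 10.5p.
Set qd = qs: 627 - 3p = 316.5 + 10.5p, so 310.5 = 13.5p and p* = 23.
From the demand curve, q* = 627 - 3(23) = 558.

p* = 23, q* = 558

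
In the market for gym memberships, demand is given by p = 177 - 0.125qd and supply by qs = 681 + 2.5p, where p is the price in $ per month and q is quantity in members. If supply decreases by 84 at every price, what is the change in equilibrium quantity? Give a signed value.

Solving each curve for q: qd = 1416 - 8p.
At equilibrium qd = qs, so 1416 - 8p = 681 + 2.5p; collecting terms, 735 = 10.5p and p* = 70.
From the demand curve, q* = 1416 - 8(70) = 856.
After the shift, supply is qs = 597 + 2.5p.
New equilibrium: 819 = 10.5p, so p = 78 and q = 792.
Δq = 792 - 856 = -64.

Δq = -64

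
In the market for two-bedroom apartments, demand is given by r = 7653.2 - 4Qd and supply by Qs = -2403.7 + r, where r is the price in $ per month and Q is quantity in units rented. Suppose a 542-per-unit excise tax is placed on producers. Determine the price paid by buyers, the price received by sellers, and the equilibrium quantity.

Inverting to quantity form: Qd = 1913.3 - 0.25r.
With a tax of 542 on producers, they supply based on the net price r_s = r_b - 542, so Qs = -2945.7 + r_b.
Equate demand and the shifted supply: 1913.3 - 0.25r_b = -2945.7 + r_b, giving 1.25r_b = 4859, so r_b = 3887.2.
So r_s = 3345.2 and the quantity traded is Q = 1913.3 - 0.25(3887.2) = 941.5.

r_b = 3887.2, r_s = 3345.2, Q = 941.5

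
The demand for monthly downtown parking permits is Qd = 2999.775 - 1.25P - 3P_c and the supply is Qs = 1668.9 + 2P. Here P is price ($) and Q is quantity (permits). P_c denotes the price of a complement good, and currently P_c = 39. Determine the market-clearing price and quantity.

P* = 373.5, Q* = 2415.9

With P_c = 39, demand is Qd = 2882.775 - 1.25P.
Equating demand and supply, 2882.775 - 1.25P = 1668.9 + 2P gives 3.25P = 1213.875, so P* = 373.5.
Plugging P* into demand: Q* = 2882.775 - 1.25(373.5) = 2415.9.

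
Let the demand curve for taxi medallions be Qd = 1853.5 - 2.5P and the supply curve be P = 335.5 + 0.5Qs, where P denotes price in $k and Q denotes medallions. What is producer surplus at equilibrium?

In direct form, Qs = -671 + 2P.
Equating demand and supply, 1853.5 - 2.5P = -671 + 2P gives 4.5P = 2524.5, so P* = 561.
Substitute back: Q* = 1853.5 - 2.5(561) = 451.
Supply choke price (Qs = 0): P = 335.5. Producer surplus = ½ × (561 - 335.5) × 451 = 50850.25.

Producer surplus = 50850.25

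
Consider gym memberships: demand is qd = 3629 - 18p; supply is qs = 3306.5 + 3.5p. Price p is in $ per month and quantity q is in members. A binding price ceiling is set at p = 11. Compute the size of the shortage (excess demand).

Shortage = 86

With p fixed at 11, quantity demanded is 3431 and quantity supplied is 3345.
Shortage = qd - qs = 3431 - 3345 = 86.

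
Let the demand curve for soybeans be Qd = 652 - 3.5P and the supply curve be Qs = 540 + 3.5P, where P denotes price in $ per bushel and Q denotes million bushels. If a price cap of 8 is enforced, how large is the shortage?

Shortage = 56

At P = 8: Qd = 624 and Qs = 568.
Shortage = Qd - Qs = 624 - 568 = 56.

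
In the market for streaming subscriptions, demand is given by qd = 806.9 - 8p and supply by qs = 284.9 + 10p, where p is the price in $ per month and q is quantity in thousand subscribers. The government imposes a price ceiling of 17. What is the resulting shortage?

Shortage = 216

Evaluating both curves at the ceiling price 17 gives qd = 670.9, qs = 454.9.
Shortage = qd - qs = 670.9 - 454.9 = 216.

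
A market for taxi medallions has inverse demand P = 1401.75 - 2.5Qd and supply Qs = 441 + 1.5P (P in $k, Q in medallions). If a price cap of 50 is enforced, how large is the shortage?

Shortage = 24.7

Inverting to quantity form: Qd = 560.7 - 0.4P.
With P fixed at 50, quantity demanded is 540.7 and quantity supplied is 516.
Shortage = Qd - Qs = 540.7 - 516 = 24.7.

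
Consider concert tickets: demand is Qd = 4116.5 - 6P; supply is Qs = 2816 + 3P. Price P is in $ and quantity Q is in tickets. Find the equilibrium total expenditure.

Total expenditure = 469552.75

Set Qd = Qs: 4116.5 - 6P = 2816 + 3P, so 1300.5 = 9P and P* = 144.5.
From the demand curve, Q* = 4116.5 - 6(144.5) = 3249.5.
Total expenditure = P* × Q* = 144.5 × 3249.5 = 469552.75.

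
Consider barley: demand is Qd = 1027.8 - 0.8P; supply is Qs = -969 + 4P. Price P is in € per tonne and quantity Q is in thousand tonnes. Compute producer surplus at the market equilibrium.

Set Qd = Qs: 1027.8 - 0.8P = -969 + 4P, so 1996.8 = 4.8P and P* = 416.
Substitute back: Q* = 1027.8 - 0.8(416) = 695.
Supply choke price (Qs = 0): P = 242.25. Producer surplus = ½ × (416 - 242.25) × 695 = 60378.125.

Producer surplus = 60378.125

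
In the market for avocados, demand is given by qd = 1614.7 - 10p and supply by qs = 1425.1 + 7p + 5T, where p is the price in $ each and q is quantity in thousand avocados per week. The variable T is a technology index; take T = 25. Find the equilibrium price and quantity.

With T = 25, supply is qs = 1550.1 + 7p.
At equilibrium qd = qs, so 1614.7 - 10p = 1550.1 + 7p; collecting terms, 64.6 = 17p and p* = 3.8.
Then q* = 1614.7 - 10(3.8) = 1576.7.

p* = 3.8, q* = 1576.7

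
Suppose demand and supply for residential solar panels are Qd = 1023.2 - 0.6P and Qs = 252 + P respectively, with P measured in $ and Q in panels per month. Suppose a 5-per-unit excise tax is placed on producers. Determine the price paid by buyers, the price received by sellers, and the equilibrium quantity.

Producers keep P_s = P_b - 5 per unit, so supply in terms of the buyer price is Qs = 247 + P_b.
Equate demand and the shifted supply: 1023.2 - 0.6P_b = 247 + P_b, giving 1.6P_b = 776.2, so P_b = 485.125.
So P_s = 480.125 and the quantity traded is Q = 1023.2 - 0.6(485.125) = 732.125.

P_b = 485.125, P_s = 480.125, Q = 732.125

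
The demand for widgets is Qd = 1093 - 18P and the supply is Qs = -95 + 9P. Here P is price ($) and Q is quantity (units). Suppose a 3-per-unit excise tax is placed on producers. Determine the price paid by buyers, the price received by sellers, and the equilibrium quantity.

With a tax of 3 on producers, they supply based on the net price P_s = P_b - 3, so Qs = -122 + 9P_b.
Set Qd = Qs: 1093 - 18P_b = -122 + 9P_b, so 1215 = 27P_b and P_b = 45.
So P_s = 42 and the quantity traded is Q = 1093 - 18(45) = 283.

P_b = 45, P_s = 42, Q = 283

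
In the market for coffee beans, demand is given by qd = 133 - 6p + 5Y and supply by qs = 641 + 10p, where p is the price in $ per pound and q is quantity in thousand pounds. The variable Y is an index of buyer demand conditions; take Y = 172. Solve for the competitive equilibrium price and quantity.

With Y = 172, demand is qd = 993 - 6p.
Equating demand and supply, 993 - 6p = 641 + 10p gives 16p = 352, so p* = 22.
Substitute back: q* = 993 - 6(22) = 861.

p* = 22, q* = 861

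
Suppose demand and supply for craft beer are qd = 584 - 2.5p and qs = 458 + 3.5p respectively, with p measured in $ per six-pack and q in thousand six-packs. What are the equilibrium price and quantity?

At equilibrium qd = qs, so 584 - 2.5p = 458 + 3.5p; collecting terms, 126 = 6p and p* = 21.
Substitute back: q* = 584 - 2.5(21) = 531.5.

p* = 21, q* = 531.5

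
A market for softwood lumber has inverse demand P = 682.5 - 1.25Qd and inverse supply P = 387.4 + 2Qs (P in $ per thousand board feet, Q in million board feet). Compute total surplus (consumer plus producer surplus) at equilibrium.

Total surplus = 13397.54

In direct form, Qd = 546 - 0.8P and Qs = -193.7 + 0.5P.
The market clears where 546 - 0.8P = -193.7 + 0.5P. Rearranging, 1.3P = 739.7, hence P* = 569.
From the demand curve, Q* = 546 - 0.8(569) = 90.8.
Demand choke price = 682.5; supply choke price = 387.4. CS = ½(682.5 - 569)(90.8) = 5152.9; PS = ½(569 - 387.4)(90.8) = 8244.64. Total surplus = 13397.54.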